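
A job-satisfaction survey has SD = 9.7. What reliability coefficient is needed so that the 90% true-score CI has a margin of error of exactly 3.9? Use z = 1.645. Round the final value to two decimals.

0.94

SEM needed = half-width / z = 3.9/1.645 ≈ 2.371
Required reliability = 1 − (SEM/SD)² = 1 − 0.060 ≈ 0.940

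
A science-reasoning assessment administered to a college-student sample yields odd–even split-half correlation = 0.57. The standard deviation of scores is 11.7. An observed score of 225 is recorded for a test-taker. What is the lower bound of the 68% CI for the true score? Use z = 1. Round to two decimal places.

Spearman-Brown: r = 2(0.57) / (1 + 0.57) = 1.140 / 1.570 ≈ 0.726
SEM = 11.700 * √(1 − 0.726) = 11.700 * √0.274 ≈ 11.700 * 0.523 ≈ 6.123
Margin = 1 * 6.123 ≈ 6.123
Lower bound: 225 − 6.123 = 218.877

218.88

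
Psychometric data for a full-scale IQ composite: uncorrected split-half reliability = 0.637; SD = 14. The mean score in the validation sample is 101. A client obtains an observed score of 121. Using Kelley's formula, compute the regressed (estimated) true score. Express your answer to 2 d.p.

Full-length reliability (Spearman-Brown) = 2(0.637)/(1+0.637) ≃ 0.77825
T̂ = 0.77825(121) + 0.22175(101) ≃ 116.56506

116.57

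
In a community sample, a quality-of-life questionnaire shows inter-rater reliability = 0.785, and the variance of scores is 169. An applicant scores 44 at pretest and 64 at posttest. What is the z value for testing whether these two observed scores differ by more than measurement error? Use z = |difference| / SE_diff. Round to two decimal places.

2.35

SD = √169 = 13.000
SEM = 13.000*√(1 − 0.785) ≈ 6.028
SE_diff = √2 * SEM ≈ 8.525
z = 20 / 8.525 ≈ 2.346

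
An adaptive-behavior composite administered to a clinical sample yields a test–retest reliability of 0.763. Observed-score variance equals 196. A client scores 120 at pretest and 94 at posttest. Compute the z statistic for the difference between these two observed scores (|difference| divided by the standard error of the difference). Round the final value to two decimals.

σ = 196^(1/2) = 14.000
SEM = 14.000·√(1 − 0.763) ≃ 6.816
SE_diff = SEM · √2 ≃ 6.816 · 1.414 ≃ 9.639
z = 26 / 9.639 ≃ 2.697

2.70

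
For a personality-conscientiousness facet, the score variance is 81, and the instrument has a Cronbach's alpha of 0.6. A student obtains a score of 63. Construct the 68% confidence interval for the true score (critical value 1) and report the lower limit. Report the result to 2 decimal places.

57.31

σ = 81^(1/2) = 9.0000
SEM = 9.0000 · √(1 − 0.6000) = 9.0000 · √0.4000 ≃ 9.0000 · 0.6325 ≃ 5.6921
Margin = 1 · 5.6921 ≃ 5.6921
Lower limit = 63 − 5.6921 ≃ 57.3079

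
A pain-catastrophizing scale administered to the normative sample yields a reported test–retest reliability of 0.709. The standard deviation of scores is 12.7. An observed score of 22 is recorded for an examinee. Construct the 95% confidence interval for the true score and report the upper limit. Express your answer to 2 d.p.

35.43

SEM = 12.700 × √(1 − 0.709) = 12.700 × √0.291 ≈ 12.700 × 0.539 ≈ 6.851
Margin = 1.96 × 6.851 ≈ 13.428
Upper limit = 22 + 13.428 ≈ 35.428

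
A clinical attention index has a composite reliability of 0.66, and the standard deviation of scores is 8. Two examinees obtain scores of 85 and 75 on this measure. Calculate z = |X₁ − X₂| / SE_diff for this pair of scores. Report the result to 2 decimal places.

1.52

The standard error of measurement is 8.000×√(1 − 0.660) ≈ 8.000×0.583 ≈ 4.665.
SE_diff = √2 × SEM ≈ 6.597
z = |85 − 75| / 6.597 = 10 / 6.597 ≈ 1.516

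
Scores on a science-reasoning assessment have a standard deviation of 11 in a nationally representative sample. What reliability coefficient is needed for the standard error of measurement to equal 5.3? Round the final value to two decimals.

0.77

r = 1 − (5.300/11)² ≃ 1 − 0.232 ≃ 0.768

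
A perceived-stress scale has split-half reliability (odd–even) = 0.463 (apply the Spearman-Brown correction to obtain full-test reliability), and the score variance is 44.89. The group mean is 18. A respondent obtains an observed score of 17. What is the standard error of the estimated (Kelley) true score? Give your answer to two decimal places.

SD = √44.89 ≃ 6.7000
Full-length reliability (Spearman-Brown) = 2(0.463)/(1+0.463) ≃ 0.6329
SE_est = SD · √(r(1 − r)) = 6.7000 · √0.2323 ≃ 6.7000 · 0.4820 ≃ 3.2294

3.23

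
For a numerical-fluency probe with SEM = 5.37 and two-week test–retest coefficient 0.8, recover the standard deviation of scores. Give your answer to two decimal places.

σ = SEM·(1 − r)^(−1/2) ≈ 5.37*2.2361 ≈ 12.0077

12.01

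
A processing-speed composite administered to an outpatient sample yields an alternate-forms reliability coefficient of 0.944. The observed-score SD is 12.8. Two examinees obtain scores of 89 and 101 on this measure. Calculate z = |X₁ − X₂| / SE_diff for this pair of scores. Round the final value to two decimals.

2.80

SEM = 12.8000 · √(1 − 0.9440) = 12.8000 · √0.0560 ≈ 12.8000 · 0.2366 ≈ 3.0290
Standard error of the difference = 3.0290·√2 ≈ 4.2837
z = 12 / 4.2837 ≈ 2.8013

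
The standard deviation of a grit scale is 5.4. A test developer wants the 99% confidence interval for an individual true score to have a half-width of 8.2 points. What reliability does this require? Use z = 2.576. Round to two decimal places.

0.65

Required SEM = 8.2 / 2.576 ≈ 3.18323
Required reliability = 1 − (SEM/SD)² = 1 − 0.34749 ≈ 0.65251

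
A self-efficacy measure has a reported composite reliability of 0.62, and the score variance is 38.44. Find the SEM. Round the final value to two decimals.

3.82

σ = 38.44^(1/2) = 6.2000
SEM = 6.2000 · √(1 − 0.6200) = 6.2000 · √0.3800 ≈ 6.2000 · 0.6164 ≈ 3.8219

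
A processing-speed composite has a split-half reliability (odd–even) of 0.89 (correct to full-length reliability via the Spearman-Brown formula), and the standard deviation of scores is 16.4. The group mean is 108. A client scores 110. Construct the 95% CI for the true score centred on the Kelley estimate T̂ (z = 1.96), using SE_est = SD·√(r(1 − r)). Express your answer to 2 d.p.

Spearman-Brown: r = 2(0.89) / (1 + 0.89) = 1.7800 / 1.8900 ≈ 0.9418
T̂ = r·X + (1 − r)·M = 0.9418·110 + 0.0582·108 ≈ 103.5979 + 6.2857 ≈ 109.8836
SE_est = 16.4000·√[r(1 − r)] ≈ 3.8396
95% CI: 109.8836 ± 7.5257 ≈ (102.3579, 117.4093)

[102.36, 117.41]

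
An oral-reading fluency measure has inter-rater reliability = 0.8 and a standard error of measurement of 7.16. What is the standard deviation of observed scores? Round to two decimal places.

16.01

SD = SEM / √(1 − r) = 7.16 / √0.2000 ≃ 7.16 / 0.4472 ≃ 16.0102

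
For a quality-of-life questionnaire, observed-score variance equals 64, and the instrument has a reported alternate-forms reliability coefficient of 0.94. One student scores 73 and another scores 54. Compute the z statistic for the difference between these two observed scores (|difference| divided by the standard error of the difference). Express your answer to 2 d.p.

6.86

σ = 64^(1/2) = 8.00000
SEM = 8.00000 · √(1 − 0.94000) = 8.00000 · √0.06000 ≈ 8.00000 · 0.24495 ≈ 1.95959
Standard error of the difference = 1.95959·√2 ≈ 2.77128
z = |73 − 54| / 2.77128 = 19 / 2.77128 ≈ 6.85603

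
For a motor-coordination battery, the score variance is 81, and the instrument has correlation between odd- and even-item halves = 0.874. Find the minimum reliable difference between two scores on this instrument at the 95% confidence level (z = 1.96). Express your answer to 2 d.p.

SD = √81 ≃ 9.0000
Full-length reliability (Spearman-Brown) = 2(0.874)/(1+0.874) ≃ 0.9328
SEM = 9.0000·√(1 − 0.9328) ≃ 2.3337
Standard error of the difference = 2.3337·√2 ≃ 3.3003
Minimum reliable difference = 1.96 · SE_diff ≃ 1.96 · 3.3003 ≃ 6.4687

6.47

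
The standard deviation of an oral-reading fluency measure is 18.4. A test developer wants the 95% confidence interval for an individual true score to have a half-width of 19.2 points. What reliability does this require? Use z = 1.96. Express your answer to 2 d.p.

0.72

SEM needed = half-width / z = 19.2/1.96 ≈ 9.79592
r = 1 − (9.79592/18.4)² ≈ 1 − 0.28344 ≈ 0.71656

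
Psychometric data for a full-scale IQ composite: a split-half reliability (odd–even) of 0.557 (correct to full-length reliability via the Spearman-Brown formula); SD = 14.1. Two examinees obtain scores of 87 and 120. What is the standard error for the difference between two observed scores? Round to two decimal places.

Full-length reliability (Spearman-Brown) = 2(0.557)/(1+0.557) ≈ 0.7155
SEM = 14.1000×√(1 − 0.7155) ≈ 7.5210
SE_diff = SEM × √2 ≈ 7.5210 × 1.4142 ≈ 10.6363

10.64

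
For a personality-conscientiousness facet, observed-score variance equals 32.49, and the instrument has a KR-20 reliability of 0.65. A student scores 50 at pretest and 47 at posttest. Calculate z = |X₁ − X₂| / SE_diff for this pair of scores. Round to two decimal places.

0.63

SD = √32.49 ≃ 5.7000
SEM = 5.7000 · √(1 − 0.6500) = 5.7000 · √0.3500 ≃ 5.7000 · 0.5916 ≃ 3.3722
SE_diff = √2 · SEM ≃ 4.7690
z = |50 − 47| / 4.7690 = 3 / 4.7690 ≃ 0.6291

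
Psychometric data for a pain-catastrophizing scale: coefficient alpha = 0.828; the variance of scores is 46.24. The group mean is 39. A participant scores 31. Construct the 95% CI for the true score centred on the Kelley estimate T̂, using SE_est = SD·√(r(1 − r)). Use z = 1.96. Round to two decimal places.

σ = 46.24^(1/2) = 6.8000
Estimated true score = 0.8280×31 + (1 − 0.8280)×39 ≈ 32.3760
SE_est = SD × √(r(1 − r)) = 6.8000 × √0.1424 ≈ 6.8000 × 0.3774 ≈ 2.5662
95% CI: 32.3760 ± 5.0297 ≈ (27.3463, 37.4057)

[27.35, 37.41]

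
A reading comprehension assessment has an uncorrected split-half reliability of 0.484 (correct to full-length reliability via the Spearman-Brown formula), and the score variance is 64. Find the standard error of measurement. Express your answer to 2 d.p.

4.72

SD = √64 = 8.000
r_full = 2·0.484 / (1 + 0.484) ≈ 0.652
SEM = 8.000 × √(1 − 0.652) = 8.000 × √0.348 ≈ 8.000 × 0.590 ≈ 4.717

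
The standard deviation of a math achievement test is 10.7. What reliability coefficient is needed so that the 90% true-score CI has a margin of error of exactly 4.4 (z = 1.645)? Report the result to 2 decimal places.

SEM needed = half-width / z = 4.4/1.645 ≈ 2.6748
Required reliability = 1 − (SEM/SD)² = 1 − 0.0625 ≈ 0.9375

0.94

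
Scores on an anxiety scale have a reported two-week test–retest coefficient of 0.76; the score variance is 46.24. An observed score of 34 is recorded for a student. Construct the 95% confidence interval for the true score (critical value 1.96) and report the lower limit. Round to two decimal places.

27.47

σ = 46.24^(1/2) = 6.8000
SEM = 6.8000×√(1 − 0.7600) ≃ 3.3313
Half-width = 1.96×3.3313 ≃ 6.5294
Lower bound: 34 − 6.5294 = 27.4706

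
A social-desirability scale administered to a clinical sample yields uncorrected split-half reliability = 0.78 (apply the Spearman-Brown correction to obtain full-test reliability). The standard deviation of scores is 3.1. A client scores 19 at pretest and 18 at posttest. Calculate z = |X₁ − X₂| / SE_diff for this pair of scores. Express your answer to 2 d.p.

Spearman-Brown: r = 2(0.78) / (1 + 0.78) = 1.560 / 1.780 ≈ 0.876
SEM = 3.100*√(1 − 0.876) ≈ 1.090
SE_diff = √2 * SEM ≈ 1.541
z = 1 / 1.541 ≈ 0.649

0.65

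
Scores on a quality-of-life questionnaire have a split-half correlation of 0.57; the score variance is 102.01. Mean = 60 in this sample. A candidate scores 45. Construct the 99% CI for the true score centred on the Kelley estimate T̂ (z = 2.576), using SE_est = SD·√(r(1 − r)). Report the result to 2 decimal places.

σ = 102.01^(1/2) = 10.100
Spearman-Brown: r = 2(0.57) / (1 + 0.57) = 1.140 / 1.570 ≈ 0.726
Estimated true score = 0.726×45 + (1 − 0.726)×60 ≈ 49.108
SE_est = SD × √(r(1 − r)) = 10.100 × √0.199 ≈ 10.100 × 0.446 ≈ 4.504
99% CI: 49.108 ± 11.603 ≈ (37.506, 60.711)

[37.51, 60.71]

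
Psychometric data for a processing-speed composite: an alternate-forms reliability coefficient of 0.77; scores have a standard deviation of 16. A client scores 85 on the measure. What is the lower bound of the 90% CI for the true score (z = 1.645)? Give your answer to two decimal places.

72.38

SEM = 16.00000 × √(1 − 0.77000) = 16.00000 × √0.23000 ≈ 16.00000 × 0.47958 ≈ 7.67333
Margin = 1.645 × 7.67333 ≈ 12.62263
Lower bound: 85 − 12.62263 = 72.37737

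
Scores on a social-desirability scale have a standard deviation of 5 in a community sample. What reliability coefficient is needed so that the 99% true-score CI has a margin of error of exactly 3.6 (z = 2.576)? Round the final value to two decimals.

0.92

Required SEM = 3.6 / 2.576 ≈ 1.39752
Required reliability = 1 − (SEM/SD)² = 1 − 0.07812 ≈ 0.92188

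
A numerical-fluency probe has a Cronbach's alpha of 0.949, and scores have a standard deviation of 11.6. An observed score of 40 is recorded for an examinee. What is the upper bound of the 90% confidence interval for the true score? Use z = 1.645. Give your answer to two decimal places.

44.31

The standard error of measurement is 11.6000·√(1 − 0.9490) ≈ 11.6000·0.2258 ≈ 2.6196.
1.645 · SEM ≈ 4.3093
Upper limit = 40 + 4.3093 ≈ 44.3093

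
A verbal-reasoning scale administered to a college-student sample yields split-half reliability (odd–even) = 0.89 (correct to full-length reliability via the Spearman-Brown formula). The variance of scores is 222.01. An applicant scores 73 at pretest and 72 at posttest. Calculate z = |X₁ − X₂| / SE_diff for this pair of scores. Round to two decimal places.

0.20

SD = √222.01 = 14.900
Spearman-Brown: r = 2(0.89) / (1 + 0.89) = 1.780 / 1.890 ≈ 0.942
The standard error of measurement is 14.900×√(1 − 0.942) ≈ 14.900×0.241 ≈ 3.595.
SE_diff = SEM × √2 ≈ 3.595 × 1.414 ≈ 5.084
z = 1 / 5.084 ≈ 0.197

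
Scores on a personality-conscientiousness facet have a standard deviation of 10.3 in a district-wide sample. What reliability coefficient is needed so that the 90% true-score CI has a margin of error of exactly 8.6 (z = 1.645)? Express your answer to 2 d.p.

SEM needed = half-width / z = 8.6/1.645 ≈ 5.22796
r = 1 − (SEM / SD)² = 1 − (5.22796 / 10.3)² ≈ 1 − 0.25763 ≈ 0.74237

0.74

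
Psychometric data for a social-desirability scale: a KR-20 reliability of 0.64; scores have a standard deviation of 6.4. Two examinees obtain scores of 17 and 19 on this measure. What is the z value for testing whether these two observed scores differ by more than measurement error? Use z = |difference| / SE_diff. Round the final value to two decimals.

SEM = 6.4000 · √(1 − 0.6400) = 6.4000 · √0.3600 ≈ 6.4000 · 0.6000 ≈ 3.8400
Standard error of the difference = 3.8400·√2 ≈ 5.4306
z = |17 − 19| / 5.4306 = 2 / 5.4306 ≈ 0.3683

0.37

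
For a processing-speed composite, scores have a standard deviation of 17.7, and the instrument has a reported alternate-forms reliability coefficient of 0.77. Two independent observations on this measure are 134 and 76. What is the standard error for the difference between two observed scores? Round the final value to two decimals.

12.00

The standard error of measurement is 17.7000×√(1 − 0.7700) ≈ 17.7000×0.4796 ≈ 8.4886.
Standard error of the difference = 8.4886·√2 ≈ 12.0047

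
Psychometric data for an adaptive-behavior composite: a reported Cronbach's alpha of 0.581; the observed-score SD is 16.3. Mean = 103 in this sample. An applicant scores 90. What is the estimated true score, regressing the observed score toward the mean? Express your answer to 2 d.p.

95.45

T̂ = r·X + (1 − r)·M = 0.58100*90 + 0.41900*103 = 52.29000 + 43.15700 ≈ 95.44700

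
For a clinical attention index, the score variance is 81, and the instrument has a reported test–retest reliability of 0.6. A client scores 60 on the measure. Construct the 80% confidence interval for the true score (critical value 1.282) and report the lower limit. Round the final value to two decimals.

σ = 81^(1/2) = 9.000
SEM = 9.000 · √(1 − 0.600) = 9.000 · √0.400 ≈ 9.000 · 0.632 ≈ 5.692
Margin = 1.282 · 5.692 ≈ 7.297
Lower bound: 60 − 7.297 = 52.703

52.70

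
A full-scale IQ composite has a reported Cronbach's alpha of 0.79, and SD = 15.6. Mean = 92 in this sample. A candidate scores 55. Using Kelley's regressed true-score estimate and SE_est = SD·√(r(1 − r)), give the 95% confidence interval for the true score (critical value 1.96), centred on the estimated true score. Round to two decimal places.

Estimated true score = 0.790*55 + (1 − 0.790)*92 ≈ 62.770
SE_est = 15.600*√(0.790*0.210) ≈ 6.354
CI = 62.770 ± 1.96 * 6.354 → [50.316, 75.224]

[50.32, 75.22]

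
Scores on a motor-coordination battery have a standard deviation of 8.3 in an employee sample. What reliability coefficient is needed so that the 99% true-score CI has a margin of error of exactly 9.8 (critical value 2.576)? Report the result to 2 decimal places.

0.79

SEM needed = half-width / z = 9.8/2.576 ≈ 3.80435
r = 1 − (3.80435/8.3)² ≈ 1 − 0.21009 ≈ 0.78991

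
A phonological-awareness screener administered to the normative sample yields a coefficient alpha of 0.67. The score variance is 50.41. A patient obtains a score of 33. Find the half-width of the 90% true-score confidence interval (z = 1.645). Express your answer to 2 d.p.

6.71

SD = √50.41 ≈ 7.100
SEM = 7.100 × √(1 − 0.670) = 7.100 × √0.330 ≈ 7.100 × 0.574 ≈ 4.079
1.645 × SEM ≈ 6.709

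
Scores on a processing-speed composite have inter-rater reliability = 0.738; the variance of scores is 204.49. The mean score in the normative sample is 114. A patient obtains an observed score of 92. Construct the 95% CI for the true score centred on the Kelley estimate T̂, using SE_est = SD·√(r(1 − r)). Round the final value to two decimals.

SD = √204.49 ≈ 14.30000
T̂ = r·X + (1 − r)·M = 0.73800×92 + 0.26200×114 = 67.89600 + 29.86800 ≈ 97.76400
SE_est = SD × √(r(1 − r)) = 14.30000 × √0.19336 ≈ 14.30000 × 0.43972 ≈ 6.28803
95% CI: 97.76400 ± 12.32455 ≈ (85.43945, 110.08855)

[85.44, 110.09]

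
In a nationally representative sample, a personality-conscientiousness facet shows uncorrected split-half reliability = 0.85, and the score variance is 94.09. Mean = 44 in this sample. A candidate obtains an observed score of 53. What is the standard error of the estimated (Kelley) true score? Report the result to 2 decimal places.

2.65

SD = √94.09 ≃ 9.7000
Full-length reliability (Spearman-Brown) = 2(0.85)/(1+0.85) ≃ 0.9189
SE_est = SD × √(r(1 − r)) = 9.7000 × √0.0745 ≃ 9.7000 × 0.2730 ≃ 2.6477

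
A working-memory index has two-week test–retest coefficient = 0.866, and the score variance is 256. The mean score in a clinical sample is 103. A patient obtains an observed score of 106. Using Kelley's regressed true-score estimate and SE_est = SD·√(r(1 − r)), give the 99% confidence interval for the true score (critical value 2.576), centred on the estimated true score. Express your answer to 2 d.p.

[91.56, 119.64]

SD = √256 = 16.0000
Estimated true score = 0.8660×106 + (1 − 0.8660)×103 ≈ 105.5980
SE_est = 16.0000·√[r(1 − r)] ≈ 5.4504
99% CI: 105.5980 ± 14.0403 ≈ (91.5577, 119.6383)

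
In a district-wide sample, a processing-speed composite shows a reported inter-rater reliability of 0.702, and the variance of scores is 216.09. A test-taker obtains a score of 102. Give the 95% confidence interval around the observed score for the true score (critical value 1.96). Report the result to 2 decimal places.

[86.27, 117.73]

SD = √216.09 ≈ 14.7000
SEM = 14.7000 × √(1 − 0.7020) = 14.7000 × √0.2980 ≈ 14.7000 × 0.5459 ≈ 8.0246
1.96 × SEM ≈ 15.7283
95% CI: 102 ± 15.7283 = [86.2717, 117.7283]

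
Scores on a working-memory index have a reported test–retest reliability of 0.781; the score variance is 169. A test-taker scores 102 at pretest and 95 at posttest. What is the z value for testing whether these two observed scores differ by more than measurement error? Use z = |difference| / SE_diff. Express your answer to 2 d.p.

0.81

SD = √169 ≈ 13.0000
SEM = 13.0000*√(1 − 0.7810) ≈ 6.0837
Standard error of the difference = 6.0837·√2 ≈ 8.6036
z = 7 / 8.6036 ≈ 0.8136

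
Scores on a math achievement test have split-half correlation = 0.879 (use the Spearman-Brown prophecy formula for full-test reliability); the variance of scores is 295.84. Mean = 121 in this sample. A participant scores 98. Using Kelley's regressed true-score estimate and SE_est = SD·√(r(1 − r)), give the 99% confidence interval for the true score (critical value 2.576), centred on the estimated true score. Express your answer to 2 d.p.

SD = √295.84 ≈ 17.2000
r_full = 2·0.879 / (1 + 0.879) ≈ 0.9356
Estimated true score = 0.9356×98 + (1 − 0.9356)×121 ≈ 99.4811
SE_est = 17.2000×√(0.9356×0.0644) ≈ 4.2219
CI = 99.4811 ± 2.576 × 4.2219 → [88.6056, 110.3566]

[88.61, 110.36]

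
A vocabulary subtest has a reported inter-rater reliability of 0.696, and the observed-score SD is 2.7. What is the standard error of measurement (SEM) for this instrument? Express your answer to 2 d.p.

SEM = 2.70000 * √(1 − 0.69600) = 2.70000 * √0.30400 ≈ 2.70000 * 0.55136 ≈ 1.48868

1.49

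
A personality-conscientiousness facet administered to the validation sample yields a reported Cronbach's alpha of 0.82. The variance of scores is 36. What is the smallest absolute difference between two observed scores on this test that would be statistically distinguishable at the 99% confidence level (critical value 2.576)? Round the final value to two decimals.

SD = √36 ≈ 6.00000
SEM = 6.00000 · √(1 − 0.82000) = 6.00000 · √0.18000 ≈ 6.00000 · 0.42426 ≈ 2.54558
SE_diff = √2 · SEM ≈ 3.60000
Smallest detectable difference = 2.576·3.60000 ≈ 9.27360

9.27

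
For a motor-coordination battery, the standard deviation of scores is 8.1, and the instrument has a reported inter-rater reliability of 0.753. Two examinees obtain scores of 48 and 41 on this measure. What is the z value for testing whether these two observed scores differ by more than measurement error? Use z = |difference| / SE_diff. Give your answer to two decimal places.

1.23

The standard error of measurement is 8.10000*√(1 − 0.75300) ≈ 8.10000*0.49699 ≈ 4.02563.
SE_diff = √2 * SEM ≈ 5.69310
z = |48 − 41| / 5.69310 = 7 / 5.69310 ≈ 1.22956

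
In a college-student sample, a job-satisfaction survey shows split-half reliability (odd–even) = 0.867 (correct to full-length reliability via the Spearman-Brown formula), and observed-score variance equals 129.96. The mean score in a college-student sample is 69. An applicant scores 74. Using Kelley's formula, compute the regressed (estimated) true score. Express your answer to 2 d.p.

73.64

Full-length reliability (Spearman-Brown) = 2(0.867)/(1+0.867) ≃ 0.92876
Estimated true score = 0.92876×74 + (1 − 0.92876)×69 ≃ 73.64381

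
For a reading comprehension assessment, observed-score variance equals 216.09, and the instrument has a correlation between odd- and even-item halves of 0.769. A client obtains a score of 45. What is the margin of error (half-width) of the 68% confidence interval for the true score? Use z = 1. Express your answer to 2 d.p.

SD = √216.09 = 14.700
Full-length reliability (Spearman-Brown) = 2(0.769)/(1+0.769) ≈ 0.869
SEM = 14.700×√(1 − 0.869) ≈ 5.312
Margin = 1 × 5.312 ≈ 5.312

5.31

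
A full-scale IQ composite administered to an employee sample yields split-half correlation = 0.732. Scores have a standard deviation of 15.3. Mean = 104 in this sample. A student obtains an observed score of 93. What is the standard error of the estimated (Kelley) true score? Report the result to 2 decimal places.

5.53

r_full = 2·0.732 / (1 + 0.732) ≈ 0.8453
SE_est = SD × √(r(1 − r)) = 15.3000 × √0.1308 ≈ 15.3000 × 0.3617 ≈ 5.5333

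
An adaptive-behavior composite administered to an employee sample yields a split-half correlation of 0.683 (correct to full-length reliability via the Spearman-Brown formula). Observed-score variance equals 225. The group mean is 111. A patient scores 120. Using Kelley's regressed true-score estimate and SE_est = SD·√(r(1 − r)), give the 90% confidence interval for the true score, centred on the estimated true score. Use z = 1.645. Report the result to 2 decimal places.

SD = √225 ≈ 15.00000
Full-length reliability (Spearman-Brown) = 2(0.683)/(1+0.683) ≈ 0.81165
T̂ = 0.81165(120) + 0.18835(111) ≈ 118.30481
SE_est = 15.00000·√[r(1 − r)] ≈ 5.86492
CI = 118.30481 ± 1.645 * 5.86492 → [108.65702, 127.95261]

[108.66, 127.95]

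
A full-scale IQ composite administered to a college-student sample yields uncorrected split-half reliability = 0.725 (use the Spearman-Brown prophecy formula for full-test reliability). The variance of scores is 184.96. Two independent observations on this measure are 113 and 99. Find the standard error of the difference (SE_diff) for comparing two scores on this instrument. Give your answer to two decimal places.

SD = √184.96 = 13.6000
r_full = 2·0.725 / (1 + 0.725) ≈ 0.8406
The standard error of measurement is 13.6000·√(1 − 0.8406) ≈ 13.6000·0.3993 ≈ 5.4301.
SE_diff = SEM · √2 ≈ 5.4301 · 1.4142 ≈ 7.6794

7.68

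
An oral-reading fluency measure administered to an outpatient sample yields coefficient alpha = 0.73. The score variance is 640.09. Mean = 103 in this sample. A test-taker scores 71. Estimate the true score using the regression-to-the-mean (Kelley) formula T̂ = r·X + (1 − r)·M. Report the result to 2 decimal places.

79.64

T̂ = r·X + (1 − r)·M = 0.730*71 + 0.270*103 = 51.830 + 27.810 ≈ 79.640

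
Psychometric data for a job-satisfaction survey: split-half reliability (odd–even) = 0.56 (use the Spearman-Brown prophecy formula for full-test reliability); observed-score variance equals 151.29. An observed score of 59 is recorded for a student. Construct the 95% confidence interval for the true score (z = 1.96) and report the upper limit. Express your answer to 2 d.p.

71.80

SD = √151.29 ≃ 12.300
Spearman-Brown: r = 2(0.56) / (1 + 0.56) = 1.120 / 1.560 ≃ 0.718
SEM = 12.300 × √(1 − 0.718) = 12.300 × √0.282 ≃ 12.300 × 0.531 ≃ 6.532
Margin = 1.96 × 6.532 ≃ 12.803
Upper bound: 59 + 12.803 = 71.803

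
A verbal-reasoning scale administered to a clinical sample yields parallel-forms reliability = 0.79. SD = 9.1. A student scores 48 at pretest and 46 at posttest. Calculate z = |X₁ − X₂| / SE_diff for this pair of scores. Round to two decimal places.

SEM = 9.1000 * √(1 − 0.7900) = 9.1000 * √0.2100 ≃ 9.1000 * 0.4583 ≃ 4.1701
Standard error of the difference = 4.1701·√2 ≃ 5.8975
z = |48 − 46| / 5.8975 = 2 / 5.8975 ≃ 0.3391

0.34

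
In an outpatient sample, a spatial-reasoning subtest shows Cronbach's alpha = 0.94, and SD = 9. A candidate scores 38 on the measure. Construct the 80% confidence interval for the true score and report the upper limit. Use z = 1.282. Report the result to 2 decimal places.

SEM = 9.0000*√(1 − 0.9400) ≈ 2.2045
Margin = 1.282 * 2.2045 ≈ 2.8262
Upper bound: 38 + 2.8262 = 40.8262

40.83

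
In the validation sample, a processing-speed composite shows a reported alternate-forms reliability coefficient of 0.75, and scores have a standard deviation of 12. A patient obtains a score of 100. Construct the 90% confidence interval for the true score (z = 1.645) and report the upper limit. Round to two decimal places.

SEM = 12.0000 · √(1 − 0.7500) = 12.0000 · √0.2500 ≈ 12.0000 · 0.5000 ≈ 6.0000
1.645 · SEM ≈ 9.8700
Upper bound: 100 + 9.8700 = 109.8700

109.87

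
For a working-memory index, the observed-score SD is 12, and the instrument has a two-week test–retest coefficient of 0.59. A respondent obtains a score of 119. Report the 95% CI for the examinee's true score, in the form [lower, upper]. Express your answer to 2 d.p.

SEM = 12.000 × √(1 − 0.590) = 12.000 × √0.410 ≃ 12.000 × 0.640 ≃ 7.684
Margin = 1.96 × 7.684 ≃ 15.060
95% CI: 119 ± 15.060 = [103.940, 134.060]

[103.94, 134.06]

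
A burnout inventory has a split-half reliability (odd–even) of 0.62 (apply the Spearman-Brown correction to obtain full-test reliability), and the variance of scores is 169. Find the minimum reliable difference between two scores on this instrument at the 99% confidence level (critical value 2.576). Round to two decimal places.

22.94

SD = √169 = 13.0000
r_full = 2·0.62 / (1 + 0.62) ≃ 0.7654
SEM = 13.0000*√(1 − 0.7654) ≃ 6.2962
SE_diff = √2 * SEM ≃ 8.9042
Minimum reliable difference = 2.576 * SE_diff ≃ 2.576 * 8.9042 ≃ 22.9371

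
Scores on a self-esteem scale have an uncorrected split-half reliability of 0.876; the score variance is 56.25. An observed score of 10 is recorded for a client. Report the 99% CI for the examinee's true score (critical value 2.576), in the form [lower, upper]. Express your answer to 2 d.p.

σ = 56.25^(1/2) = 7.5000
r_full = 2·0.876 / (1 + 0.876) ≈ 0.9339
SEM = 7.5000 · √(1 − 0.9339) = 7.5000 · √0.0661 ≈ 7.5000 · 0.2571 ≈ 1.9282
2.576 · SEM ≈ 4.9671
Interval: (5.0329, 14.9671)

[5.03, 14.97]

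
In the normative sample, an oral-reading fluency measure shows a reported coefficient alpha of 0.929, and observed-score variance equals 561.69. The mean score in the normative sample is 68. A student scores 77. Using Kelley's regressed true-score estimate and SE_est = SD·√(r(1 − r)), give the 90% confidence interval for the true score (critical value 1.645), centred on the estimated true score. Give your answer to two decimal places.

SD = √561.69 = 23.7000
Estimated true score = 0.9290·77 + (1 − 0.9290)·68 ≈ 76.3610
SE_est = SD · √(r(1 − r)) = 23.7000 · √0.0660 ≈ 23.7000 · 0.2568 ≈ 6.0867
CI = 76.3610 ± 1.645 · 6.0867 → [66.3483, 86.3737]

[66.35, 86.37]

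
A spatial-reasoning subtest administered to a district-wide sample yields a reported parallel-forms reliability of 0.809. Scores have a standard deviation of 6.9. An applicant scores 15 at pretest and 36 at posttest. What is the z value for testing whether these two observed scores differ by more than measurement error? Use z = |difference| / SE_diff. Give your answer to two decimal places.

SEM = 6.9000 × √(1 − 0.8090) = 6.9000 × √0.1910 ≈ 6.9000 × 0.4370 ≈ 3.0155
Standard error of the difference = 3.0155·√2 ≈ 4.2646
z = 21 / 4.2646 ≈ 4.9242

4.92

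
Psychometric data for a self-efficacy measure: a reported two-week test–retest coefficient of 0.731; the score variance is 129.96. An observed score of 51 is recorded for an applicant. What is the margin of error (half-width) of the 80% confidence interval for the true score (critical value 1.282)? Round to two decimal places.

SD = √129.96 = 11.4000
SEM = 11.4000 · √(1 − 0.7310) = 11.4000 · √0.2690 ≈ 11.4000 · 0.5187 ≈ 5.9126
1.282 · SEM ≈ 7.5800

7.58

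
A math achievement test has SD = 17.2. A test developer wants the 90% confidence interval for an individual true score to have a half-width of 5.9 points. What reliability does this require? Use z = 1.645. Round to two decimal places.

SEM needed = half-width / z = 5.9/1.645 ≈ 3.587
r = 1 − (3.587/17.2)² ≈ 1 − 0.043 ≈ 0.957

0.96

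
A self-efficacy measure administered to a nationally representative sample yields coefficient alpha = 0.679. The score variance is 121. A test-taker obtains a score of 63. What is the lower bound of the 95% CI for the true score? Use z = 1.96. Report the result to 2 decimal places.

SD = √121 ≈ 11.00000
SEM = 11.00000 * √(1 − 0.67900) = 11.00000 * √0.32100 ≈ 11.00000 * 0.56657 ≈ 6.23225
Half-width = 1.96*6.23225 ≈ 12.21522
Lower limit = 63 − 12.21522 ≈ 50.78478

50.78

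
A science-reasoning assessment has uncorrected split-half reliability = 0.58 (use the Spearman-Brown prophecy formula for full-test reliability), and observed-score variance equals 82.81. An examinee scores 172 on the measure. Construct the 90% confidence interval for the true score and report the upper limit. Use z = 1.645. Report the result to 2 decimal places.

SD = √82.81 ≈ 9.10000
Spearman-Brown: r = 2(0.58) / (1 + 0.58) = 1.16000 / 1.58000 ≈ 0.73418
SEM = 9.10000 * √(1 − 0.73418) = 9.10000 * √0.26582 ≈ 9.10000 * 0.51558 ≈ 4.69178
Half-width = 1.645*4.69178 ≈ 7.71798
Upper limit = 172 + 7.71798 ≈ 179.71798

179.72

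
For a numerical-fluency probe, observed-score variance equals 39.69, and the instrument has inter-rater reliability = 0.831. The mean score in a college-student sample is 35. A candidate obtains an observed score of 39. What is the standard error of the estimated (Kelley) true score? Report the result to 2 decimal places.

SD = √39.69 = 6.300
SE_est = 6.300·√[r(1 − r)] ≈ 2.361

2.36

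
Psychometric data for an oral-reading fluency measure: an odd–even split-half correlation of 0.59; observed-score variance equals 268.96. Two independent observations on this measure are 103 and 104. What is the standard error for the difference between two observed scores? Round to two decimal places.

11.78

SD = √268.96 = 16.400
Spearman-Brown: r = 2(0.59) / (1 + 0.59) = 1.180 / 1.590 ≈ 0.742
SEM = 16.400·√(1 − 0.742) ≈ 8.328
SE_diff = SEM · √2 ≈ 8.328 · 1.414 ≈ 11.777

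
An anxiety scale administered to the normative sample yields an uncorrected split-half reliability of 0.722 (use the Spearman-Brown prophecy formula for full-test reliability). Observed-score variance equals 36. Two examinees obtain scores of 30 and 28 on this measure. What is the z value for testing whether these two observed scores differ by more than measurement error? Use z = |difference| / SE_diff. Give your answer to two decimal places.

SD = √36 = 6.000
Spearman-Brown: r = 2(0.722) / (1 + 0.722) = 1.444 / 1.722 ≈ 0.839
SEM = 6.000 · √(1 − 0.839) = 6.000 · √0.161 ≈ 6.000 · 0.402 ≈ 2.411
SE_diff = SEM · √2 ≈ 2.411 · 1.414 ≈ 3.409
z = 2 / 3.409 ≈ 0.587

0.59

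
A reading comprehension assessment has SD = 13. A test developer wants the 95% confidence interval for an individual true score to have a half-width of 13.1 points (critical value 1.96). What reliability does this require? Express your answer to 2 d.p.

0.74

SEM needed = half-width / z = 13.1/1.96 ≃ 6.684
r = 1 − (6.684/13)² ≃ 1 − 0.264 ≃ 0.736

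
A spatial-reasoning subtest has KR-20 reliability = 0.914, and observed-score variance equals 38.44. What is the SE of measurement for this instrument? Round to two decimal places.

1.82

SD = √38.44 ≈ 6.20000
SEM = 6.20000 * √(1 − 0.91400) = 6.20000 * √0.08600 ≈ 6.20000 * 0.29326 ≈ 1.81820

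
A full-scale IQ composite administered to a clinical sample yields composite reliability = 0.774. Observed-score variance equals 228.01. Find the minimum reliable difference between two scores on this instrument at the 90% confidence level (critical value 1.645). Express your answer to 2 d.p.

SD = √228.01 = 15.100
SEM = 15.100×√(1 − 0.774) ≈ 7.178
SE_diff = SEM × √2 ≈ 7.178 × 1.414 ≈ 10.152
Minimum reliable difference = 1.645 × SE_diff ≈ 1.645 × 10.152 ≈ 16.700

16.70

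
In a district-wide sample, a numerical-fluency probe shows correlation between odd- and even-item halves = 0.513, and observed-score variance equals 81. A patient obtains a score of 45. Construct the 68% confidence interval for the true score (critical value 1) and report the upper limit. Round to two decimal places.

50.11

SD = √81 ≈ 9.00000
Spearman-Brown: r = 2(0.513) / (1 + 0.513) = 1.02600 / 1.51300 ≈ 0.67812
The standard error of measurement is 9.00000·√(1 − 0.67812) ≈ 9.00000·0.56734 ≈ 5.10608.
Half-width = 1·5.10608 ≈ 5.10608
Upper limit = 45 + 5.10608 ≈ 50.10608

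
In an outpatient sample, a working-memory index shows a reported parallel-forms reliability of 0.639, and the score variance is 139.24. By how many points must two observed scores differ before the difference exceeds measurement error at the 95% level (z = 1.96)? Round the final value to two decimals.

σ = 139.24^(1/2) = 11.80000
SEM = 11.80000 * √(1 − 0.63900) = 11.80000 * √0.36100 ≈ 11.80000 * 0.60083 ≈ 7.08983
SE_diff = SEM * √2 ≈ 7.08983 * 1.41421 ≈ 10.02653
Smallest detectable difference = 1.96*10.02653 ≈ 19.65200

19.65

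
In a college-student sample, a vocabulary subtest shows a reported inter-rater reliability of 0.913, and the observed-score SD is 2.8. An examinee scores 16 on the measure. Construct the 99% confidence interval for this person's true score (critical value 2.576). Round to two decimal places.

[13.87, 18.13]

SEM = 2.8000 · √(1 − 0.9130) = 2.8000 · √0.0870 ≃ 2.8000 · 0.2950 ≃ 0.8259
Margin = 2.576 · 0.8259 ≃ 2.1275
Interval: (13.8725, 18.1275)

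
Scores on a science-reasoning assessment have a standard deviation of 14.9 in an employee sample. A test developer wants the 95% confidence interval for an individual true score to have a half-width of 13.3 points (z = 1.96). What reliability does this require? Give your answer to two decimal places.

SEM needed = half-width / z = 13.3/1.96 ≃ 6.78571
r = 1 − (6.78571/14.9)² ≃ 1 − 0.20740 ≃ 0.79260

0.79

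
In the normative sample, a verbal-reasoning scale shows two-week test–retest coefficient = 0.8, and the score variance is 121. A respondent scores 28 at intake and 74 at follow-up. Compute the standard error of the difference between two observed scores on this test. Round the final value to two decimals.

6.96

SD = √121 ≈ 11.000
SEM = 11.000 · √(1 − 0.800) = 11.000 · √0.200 ≈ 11.000 · 0.447 ≈ 4.919
SE_diff = SEM · √2 ≈ 4.919 · 1.414 ≈ 6.957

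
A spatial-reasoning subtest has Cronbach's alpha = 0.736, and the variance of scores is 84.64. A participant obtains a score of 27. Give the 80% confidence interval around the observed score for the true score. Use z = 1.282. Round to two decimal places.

[20.94, 33.06]

SD = √84.64 ≈ 9.2000
The standard error of measurement is 9.2000×√(1 − 0.7360) ≈ 9.2000×0.5138 ≈ 4.7270.
1.282 × SEM ≈ 6.0601
CI = 27 ± 6.0601 → [20.9399, 33.0601]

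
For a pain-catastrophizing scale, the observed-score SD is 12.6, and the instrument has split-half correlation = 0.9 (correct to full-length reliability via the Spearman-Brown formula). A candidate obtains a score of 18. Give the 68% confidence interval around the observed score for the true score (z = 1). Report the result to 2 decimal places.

Full-length reliability (Spearman-Brown) = 2(0.9)/(1+0.9) ≈ 0.94737
The standard error of measurement is 12.60000*√(1 − 0.94737) ≈ 12.60000*0.22942 ≈ 2.89064.
1 * SEM ≈ 2.89064
68% CI: 18 ± 2.89064 = [15.10936, 20.89064]

[15.11, 20.89]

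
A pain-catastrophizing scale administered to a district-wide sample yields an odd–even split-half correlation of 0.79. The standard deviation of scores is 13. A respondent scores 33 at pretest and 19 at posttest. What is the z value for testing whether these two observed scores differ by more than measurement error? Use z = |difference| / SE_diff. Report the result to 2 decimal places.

Full-length reliability (Spearman-Brown) = 2(0.79)/(1+0.79) ≃ 0.883
SEM = 13.000·√(1 − 0.883) ≃ 4.453
SE_diff = SEM · √2 ≃ 4.453 · 1.414 ≃ 6.297
z = 14 / 6.297 ≃ 2.223

2.22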